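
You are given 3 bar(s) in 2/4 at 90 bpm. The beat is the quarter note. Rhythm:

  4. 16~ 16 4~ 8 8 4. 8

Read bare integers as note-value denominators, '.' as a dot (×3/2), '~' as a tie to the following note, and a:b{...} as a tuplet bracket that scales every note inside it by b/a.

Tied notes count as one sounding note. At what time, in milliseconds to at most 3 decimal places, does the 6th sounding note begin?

note 6 onset = 11/2b = 3666.667ms

1. 0.0ms @ 0 + 1000.0ms (3/2)
2. 1000.0ms @ 3/2 + 333.333ms (1/2)
3. 1333.333ms @ 2 + 1000.0ms (3/2)
4. 2333.333ms @ 7/2 + 333.333ms (1/2)
5. 2666.667ms @ 4 + 1000.0ms (3/2)
6. 3666.667ms @ 11/2 + 333.333ms (1/2)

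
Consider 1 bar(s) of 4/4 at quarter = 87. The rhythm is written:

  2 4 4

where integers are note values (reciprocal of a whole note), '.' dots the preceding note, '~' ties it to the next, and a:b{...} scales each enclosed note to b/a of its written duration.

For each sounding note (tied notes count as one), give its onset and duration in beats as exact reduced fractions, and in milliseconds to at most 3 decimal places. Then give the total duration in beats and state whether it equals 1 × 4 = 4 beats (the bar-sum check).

1) 0.0ms=0b +1379.31ms=2b
2) 1379.31ms=2b +689.655ms=1b
3) 2068.966ms=3b +689.655ms=1b
Σ=4b of 4 (87bpm 4/4) — PASS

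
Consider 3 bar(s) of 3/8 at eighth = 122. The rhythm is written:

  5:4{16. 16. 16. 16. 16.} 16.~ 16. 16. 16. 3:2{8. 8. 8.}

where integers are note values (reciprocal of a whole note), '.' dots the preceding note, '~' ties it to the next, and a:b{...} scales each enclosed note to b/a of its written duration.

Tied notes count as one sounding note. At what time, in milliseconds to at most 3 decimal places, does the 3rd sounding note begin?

1. 0.0ms @ 0 + 295.082ms (3/5)
2. 295.082ms @ 3/5 + 295.082ms (3/5)
3. 590.164ms @ 6/5 + 295.082ms (3/5)
4. 885.246ms @ 9/5 + 295.082ms (3/5)
5. 1180.328ms @ 12/5 + 295.082ms (3/5)
6. 1475.41ms @ 3 + 737.705ms (3/2)
7. 2213.115ms @ 9/2 + 368.852ms (3/4)
8. 2581.967ms @ 21/4 + 368.852ms (3/4)
9. 2950.82ms @ 6 + 491.803ms (1)
10. 3442.623ms @ 7 + 491.803ms (1)
11. 3934.426ms @ 8 + 491.803ms (1)

note 3 onset = 6/5b = 590.164ms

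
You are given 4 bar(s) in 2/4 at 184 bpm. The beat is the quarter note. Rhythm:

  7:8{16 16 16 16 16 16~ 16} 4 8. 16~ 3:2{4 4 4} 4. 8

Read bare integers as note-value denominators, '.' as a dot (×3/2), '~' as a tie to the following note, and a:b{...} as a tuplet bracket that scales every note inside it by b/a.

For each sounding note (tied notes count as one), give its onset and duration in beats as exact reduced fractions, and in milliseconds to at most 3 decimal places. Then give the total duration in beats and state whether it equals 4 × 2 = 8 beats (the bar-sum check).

1) 0.0ms=0b +93.168ms=2/7b
2) 93.168ms=2/7b +93.168ms=2/7b
3) 186.335ms=4/7b +93.168ms=2/7b
4) 279.503ms=6/7b +93.168ms=2/7b
5) 372.671ms=8/7b +93.168ms=2/7b
6) 465.839ms=10/7b +186.335ms=4/7b
7) 652.174ms=2b +326.087ms=1b
8) 978.261ms=3b +244.565ms=3/4b
9) 1222.826ms=15/4b +298.913ms=11/12b
10) 1521.739ms=14/3b +217.391ms=2/3b
11) 1739.13ms=16/3b +217.391ms=2/3b
12) 1956.522ms=6b +489.13ms=3/2b
13) 2445.652ms=15/2b +163.043ms=1/2b
Σ=8b of 8 (184bpm 2/4) — PASS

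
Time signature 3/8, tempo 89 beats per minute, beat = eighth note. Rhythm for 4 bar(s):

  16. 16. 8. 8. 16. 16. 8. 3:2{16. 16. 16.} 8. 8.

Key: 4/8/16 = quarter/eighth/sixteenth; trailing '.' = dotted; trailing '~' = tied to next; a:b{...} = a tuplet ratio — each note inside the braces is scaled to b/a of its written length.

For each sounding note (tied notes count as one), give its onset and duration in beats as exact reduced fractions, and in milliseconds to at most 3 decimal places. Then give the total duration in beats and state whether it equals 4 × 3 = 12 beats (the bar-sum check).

1) 0.0ms=0b +505.618ms=3/4b
2) 505.618ms=3/4b +505.618ms=3/4b
3) 1011.236ms=3/2b +1011.236ms=3/2b
4) 2022.472ms=3b +1011.236ms=3/2b
5) 3033.708ms=9/2b +505.618ms=3/4b
6) 3539.326ms=21/4b +505.618ms=3/4b
7) 4044.944ms=6b +1011.236ms=3/2b
8) 5056.18ms=15/2b +337.079ms=1/2b
9) 5393.258ms=8b +337.079ms=1/2b
10) 5730.337ms=17/2b +337.079ms=1/2b
11) 6067.416ms=9b +1011.236ms=3/2b
12) 7078.652ms=21/2b +1011.236ms=3/2b
Σ=12b of 12 (89bpm 3/8) — PASS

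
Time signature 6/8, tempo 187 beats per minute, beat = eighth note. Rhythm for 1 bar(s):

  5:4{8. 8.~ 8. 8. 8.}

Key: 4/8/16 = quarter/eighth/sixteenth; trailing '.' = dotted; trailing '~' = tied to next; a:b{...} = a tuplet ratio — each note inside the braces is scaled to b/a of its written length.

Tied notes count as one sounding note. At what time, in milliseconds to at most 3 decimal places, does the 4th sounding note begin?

note 4 onset = 24/5b = 1540.107ms

1. 0.0ms @ 0 + 385.027ms (6/5)
2. 385.027ms @ 6/5 + 770.053ms (12/5)
3. 1155.08ms @ 18/5 + 385.027ms (6/5)
4. 1540.107ms @ 24/5 + 385.027ms (6/5)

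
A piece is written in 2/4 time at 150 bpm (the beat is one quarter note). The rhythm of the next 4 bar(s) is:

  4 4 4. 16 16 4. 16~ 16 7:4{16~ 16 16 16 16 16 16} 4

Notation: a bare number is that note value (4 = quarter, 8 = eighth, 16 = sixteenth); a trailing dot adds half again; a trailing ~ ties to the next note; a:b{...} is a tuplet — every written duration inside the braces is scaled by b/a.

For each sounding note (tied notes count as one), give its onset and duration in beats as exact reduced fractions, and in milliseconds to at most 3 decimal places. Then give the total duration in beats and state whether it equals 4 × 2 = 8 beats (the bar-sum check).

1) 0.0ms=0b +400.0ms=1b
2) 400.0ms=1b +400.0ms=1b
3) 800.0ms=2b +600.0ms=3/2b
4) 1400.0ms=7/2b +100.0ms=1/4b
5) 1500.0ms=15/4b +100.0ms=1/4b
6) 1600.0ms=4b +600.0ms=3/2b
7) 2200.0ms=11/2b +200.0ms=1/2b
8) 2400.0ms=6b +114.286ms=2/7b
9) 2514.286ms=44/7b +57.143ms=1/7b
10) 2571.429ms=45/7b +57.143ms=1/7b
11) 2628.571ms=46/7b +57.143ms=1/7b
12) 2685.714ms=47/7b +57.143ms=1/7b
13) 2742.857ms=48/7b +57.143ms=1/7b
14) 2800.0ms=7b +400.0ms=1b
Σ=8b of 8 (150bpm 2/4) — PASS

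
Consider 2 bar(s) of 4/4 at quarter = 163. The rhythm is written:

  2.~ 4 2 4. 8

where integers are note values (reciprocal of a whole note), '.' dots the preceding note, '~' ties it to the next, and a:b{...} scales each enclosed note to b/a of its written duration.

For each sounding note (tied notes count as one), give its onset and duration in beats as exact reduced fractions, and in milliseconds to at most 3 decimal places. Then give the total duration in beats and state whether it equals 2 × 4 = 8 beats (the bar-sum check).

1) 0.0ms=0b +1472.393ms=4b
2) 1472.393ms=4b +736.196ms=2b
3) 2208.589ms=6b +552.147ms=3/2b
4) 2760.736ms=15/2b +184.049ms=1/2b
Σ=8b of 8 (163bpm 4/4) — PASS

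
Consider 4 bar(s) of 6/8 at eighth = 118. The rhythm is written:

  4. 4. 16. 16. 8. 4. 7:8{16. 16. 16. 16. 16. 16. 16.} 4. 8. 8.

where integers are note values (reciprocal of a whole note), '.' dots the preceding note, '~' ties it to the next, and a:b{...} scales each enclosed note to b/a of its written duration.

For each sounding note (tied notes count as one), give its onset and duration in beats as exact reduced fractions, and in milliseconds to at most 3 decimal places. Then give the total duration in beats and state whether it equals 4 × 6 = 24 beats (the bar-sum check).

1) 0.0ms=0b +1525.424ms=3b
2) 1525.424ms=3b +1525.424ms=3b
3) 3050.847ms=6b +381.356ms=3/4b
4) 3432.203ms=27/4b +381.356ms=3/4b
5) 3813.559ms=15/2b +762.712ms=3/2b
6) 4576.271ms=9b +1525.424ms=3b
7) 6101.695ms=12b +435.835ms=6/7b
8) 6537.53ms=90/7b +435.835ms=6/7b
9) 6973.366ms=96/7b +435.835ms=6/7b
10) 7409.201ms=102/7b +435.835ms=6/7b
11) 7845.036ms=108/7b +435.835ms=6/7b
12) 8280.872ms=114/7b +435.835ms=6/7b
13) 8716.707ms=120/7b +435.835ms=6/7b
14) 9152.542ms=18b +1525.424ms=3b
15) 10677.966ms=21b +762.712ms=3/2b
16) 11440.678ms=45/2b +762.712ms=3/2b
Σ=24b of 24 (118bpm 6/8) — PASS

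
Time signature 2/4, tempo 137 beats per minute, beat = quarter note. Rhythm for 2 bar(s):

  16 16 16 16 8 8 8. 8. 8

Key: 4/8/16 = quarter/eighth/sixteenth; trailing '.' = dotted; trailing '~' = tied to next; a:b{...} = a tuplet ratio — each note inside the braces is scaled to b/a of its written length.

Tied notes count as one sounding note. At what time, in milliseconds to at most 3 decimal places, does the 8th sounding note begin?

note 8 onset = 11/4b = 1204.38ms

1. 0.0ms @ 0 + 109.489ms (1/4)
2. 109.489ms @ 1/4 + 109.489ms (1/4)
3. 218.978ms @ 1/2 + 109.489ms (1/4)
4. 328.467ms @ 3/4 + 109.489ms (1/4)
5. 437.956ms @ 1 + 218.978ms (1/2)
6. 656.934ms @ 3/2 + 218.978ms (1/2)
7. 875.912ms @ 2 + 328.467ms (3/4)
8. 1204.38ms @ 11/4 + 328.467ms (3/4)
9. 1532.847ms @ 7/2 + 218.978ms (1/2)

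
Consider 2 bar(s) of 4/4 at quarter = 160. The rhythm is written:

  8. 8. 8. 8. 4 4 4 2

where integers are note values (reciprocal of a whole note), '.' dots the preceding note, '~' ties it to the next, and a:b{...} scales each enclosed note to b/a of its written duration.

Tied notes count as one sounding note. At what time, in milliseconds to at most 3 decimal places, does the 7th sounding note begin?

1. 0.0ms @ 0 + 281.25ms (3/4)
2. 281.25ms @ 3/4 + 281.25ms (3/4)
3. 562.5ms @ 3/2 + 281.25ms (3/4)
4. 843.75ms @ 9/4 + 281.25ms (3/4)
5. 1125.0ms @ 3 + 375.0ms (1)
6. 1500.0ms @ 4 + 375.0ms (1)
7. 1875.0ms @ 5 + 375.0ms (1)
8. 2250.0ms @ 6 + 750.0ms (2)

note 7 onset = 5b = 1875.0ms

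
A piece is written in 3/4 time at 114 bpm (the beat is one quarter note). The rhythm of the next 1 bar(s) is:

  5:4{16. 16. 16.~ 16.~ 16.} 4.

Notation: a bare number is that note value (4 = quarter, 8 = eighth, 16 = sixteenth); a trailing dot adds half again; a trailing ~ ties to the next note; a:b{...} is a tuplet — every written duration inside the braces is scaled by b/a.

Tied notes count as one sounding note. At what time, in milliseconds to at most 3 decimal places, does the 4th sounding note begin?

note 4 onset = 3/2b = 789.474ms

1. 0.0ms @ 0 + 157.895ms (3/10)
2. 157.895ms @ 3/10 + 157.895ms (3/10)
3. 315.789ms @ 3/5 + 473.684ms (9/10)
4. 789.474ms @ 3/2 + 789.474ms (3/2)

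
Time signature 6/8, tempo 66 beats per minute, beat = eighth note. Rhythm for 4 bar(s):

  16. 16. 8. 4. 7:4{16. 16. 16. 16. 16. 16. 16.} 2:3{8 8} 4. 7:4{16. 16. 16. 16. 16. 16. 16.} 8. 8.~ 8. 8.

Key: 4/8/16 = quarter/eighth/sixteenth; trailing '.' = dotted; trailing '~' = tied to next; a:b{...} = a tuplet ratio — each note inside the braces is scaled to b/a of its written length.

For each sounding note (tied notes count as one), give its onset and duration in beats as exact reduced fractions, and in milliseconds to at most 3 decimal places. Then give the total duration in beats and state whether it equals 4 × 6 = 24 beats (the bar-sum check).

1) 0.0ms=0b +681.818ms=3/4b
2) 681.818ms=3/4b +681.818ms=3/4b
3) 1363.636ms=3/2b +1363.636ms=3/2b
4) 2727.273ms=3b +2727.273ms=3b
5) 5454.545ms=6b +389.61ms=3/7b
6) 5844.156ms=45/7b +389.61ms=3/7b
7) 6233.766ms=48/7b +389.61ms=3/7b
8) 6623.377ms=51/7b +389.61ms=3/7b
9) 7012.987ms=54/7b +389.61ms=3/7b
10) 7402.597ms=57/7b +389.61ms=3/7b
11) 7792.208ms=60/7b +389.61ms=3/7b
12) 8181.818ms=9b +1363.636ms=3/2b
13) 9545.455ms=21/2b +1363.636ms=3/2b
14) 10909.091ms=12b +2727.273ms=3b
15) 13636.364ms=15b +389.61ms=3/7b
16) 14025.974ms=108/7b +389.61ms=3/7b
17) 14415.584ms=111/7b +389.61ms=3/7b
18) 14805.195ms=114/7b +389.61ms=3/7b
19) 15194.805ms=117/7b +389.61ms=3/7b
20) 15584.416ms=120/7b +389.61ms=3/7b
21) 15974.026ms=123/7b +389.61ms=3/7b
22) 16363.636ms=18b +1363.636ms=3/2b
23) 17727.273ms=39/2b +2727.273ms=3b
24) 20454.545ms=45/2b +1363.636ms=3/2b
Σ=24b of 24 (66bpm 6/8) — PASS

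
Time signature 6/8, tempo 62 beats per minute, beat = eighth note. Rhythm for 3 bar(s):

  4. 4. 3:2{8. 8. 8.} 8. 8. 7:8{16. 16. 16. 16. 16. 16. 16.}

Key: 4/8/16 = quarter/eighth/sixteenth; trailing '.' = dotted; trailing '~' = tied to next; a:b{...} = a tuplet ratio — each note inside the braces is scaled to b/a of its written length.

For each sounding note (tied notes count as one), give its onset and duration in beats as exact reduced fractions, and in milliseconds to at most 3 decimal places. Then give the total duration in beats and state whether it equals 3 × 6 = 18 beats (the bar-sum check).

1) 0.0ms=0b +2903.226ms=3b
2) 2903.226ms=3b +2903.226ms=3b
3) 5806.452ms=6b +967.742ms=1b
4) 6774.194ms=7b +967.742ms=1b
5) 7741.935ms=8b +967.742ms=1b
6) 8709.677ms=9b +1451.613ms=3/2b
7) 10161.29ms=21/2b +1451.613ms=3/2b
8) 11612.903ms=12b +829.493ms=6/7b
9) 12442.396ms=90/7b +829.493ms=6/7b
10) 13271.889ms=96/7b +829.493ms=6/7b
11) 14101.382ms=102/7b +829.493ms=6/7b
12) 14930.876ms=108/7b +829.493ms=6/7b
13) 15760.369ms=114/7b +829.493ms=6/7b
14) 16589.862ms=120/7b +829.493ms=6/7b
Σ=18b of 18 (62bpm 6/8) — PASS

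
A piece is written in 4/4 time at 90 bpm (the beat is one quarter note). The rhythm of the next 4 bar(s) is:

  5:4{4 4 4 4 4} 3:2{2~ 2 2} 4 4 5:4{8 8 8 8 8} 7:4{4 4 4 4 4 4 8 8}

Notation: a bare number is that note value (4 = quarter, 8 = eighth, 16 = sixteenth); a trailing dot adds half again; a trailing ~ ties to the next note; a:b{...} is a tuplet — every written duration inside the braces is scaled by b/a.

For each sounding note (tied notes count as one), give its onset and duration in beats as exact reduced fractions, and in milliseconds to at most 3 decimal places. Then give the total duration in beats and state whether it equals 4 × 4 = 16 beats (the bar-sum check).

1) 0.0ms=0b +533.333ms=4/5b
2) 533.333ms=4/5b +533.333ms=4/5b
3) 1066.667ms=8/5b +533.333ms=4/5b
4) 1600.0ms=12/5b +533.333ms=4/5b
5) 2133.333ms=16/5b +533.333ms=4/5b
6) 2666.667ms=4b +1777.778ms=8/3b
7) 4444.444ms=20/3b +888.889ms=4/3b
8) 5333.333ms=8b +666.667ms=1b
9) 6000.0ms=9b +666.667ms=1b
10) 6666.667ms=10b +266.667ms=2/5b
11) 6933.333ms=52/5b +266.667ms=2/5b
12) 7200.0ms=54/5b +266.667ms=2/5b
13) 7466.667ms=56/5b +266.667ms=2/5b
14) 7733.333ms=58/5b +266.667ms=2/5b
15) 8000.0ms=12b +380.952ms=4/7b
16) 8380.952ms=88/7b +380.952ms=4/7b
17) 8761.905ms=92/7b +380.952ms=4/7b
18) 9142.857ms=96/7b +380.952ms=4/7b
19) 9523.81ms=100/7b +380.952ms=4/7b
20) 9904.762ms=104/7b +380.952ms=4/7b
21) 10285.714ms=108/7b +190.476ms=2/7b
22) 10476.19ms=110/7b +190.476ms=2/7b
Σ=16b of 16 (90bpm 4/4) — PASS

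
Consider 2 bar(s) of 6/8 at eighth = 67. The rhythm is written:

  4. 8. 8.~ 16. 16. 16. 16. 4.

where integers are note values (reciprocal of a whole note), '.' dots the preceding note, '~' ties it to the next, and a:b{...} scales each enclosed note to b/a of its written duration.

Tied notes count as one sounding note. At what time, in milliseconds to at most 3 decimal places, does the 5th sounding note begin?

1. 0.0ms @ 0 + 2686.567ms (3)
2. 2686.567ms @ 3 + 1343.284ms (3/2)
3. 4029.851ms @ 9/2 + 2014.925ms (9/4)
4. 6044.776ms @ 27/4 + 671.642ms (3/4)
5. 6716.418ms @ 15/2 + 671.642ms (3/4)
6. 7388.06ms @ 33/4 + 671.642ms (3/4)
7. 8059.701ms @ 9 + 2686.567ms (3)

note 5 onset = 15/2b = 6716.418ms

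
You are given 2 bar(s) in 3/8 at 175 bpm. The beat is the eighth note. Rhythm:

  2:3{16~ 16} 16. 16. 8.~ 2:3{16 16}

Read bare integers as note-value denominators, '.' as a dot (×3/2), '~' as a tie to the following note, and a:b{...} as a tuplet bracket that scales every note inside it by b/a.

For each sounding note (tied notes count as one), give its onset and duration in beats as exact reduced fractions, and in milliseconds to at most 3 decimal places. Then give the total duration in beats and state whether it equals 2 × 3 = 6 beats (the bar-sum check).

1) 0.0ms=0b +514.286ms=3/2b
2) 514.286ms=3/2b +257.143ms=3/4b
3) 771.429ms=9/4b +257.143ms=3/4b
4) 1028.571ms=3b +771.429ms=9/4b
5) 1800.0ms=21/4b +257.143ms=3/4b
Σ=6b of 6 (175bpm 3/8) — PASS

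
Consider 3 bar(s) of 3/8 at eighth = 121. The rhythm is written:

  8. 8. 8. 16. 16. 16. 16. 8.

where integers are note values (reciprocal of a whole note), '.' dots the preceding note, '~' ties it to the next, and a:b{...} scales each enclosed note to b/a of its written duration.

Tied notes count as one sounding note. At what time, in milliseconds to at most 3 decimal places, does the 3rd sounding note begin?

note 3 onset = 3b = 1487.603ms

1. 0.0ms @ 0 + 743.802ms (3/2)
2. 743.802ms @ 3/2 + 743.802ms (3/2)
3. 1487.603ms @ 3 + 743.802ms (3/2)
4. 2231.405ms @ 9/2 + 371.901ms (3/4)
5. 2603.306ms @ 21/4 + 371.901ms (3/4)
6. 2975.207ms @ 6 + 371.901ms (3/4)
7. 3347.107ms @ 27/4 + 371.901ms (3/4)
8. 3719.008ms @ 15/2 + 743.802ms (3/2)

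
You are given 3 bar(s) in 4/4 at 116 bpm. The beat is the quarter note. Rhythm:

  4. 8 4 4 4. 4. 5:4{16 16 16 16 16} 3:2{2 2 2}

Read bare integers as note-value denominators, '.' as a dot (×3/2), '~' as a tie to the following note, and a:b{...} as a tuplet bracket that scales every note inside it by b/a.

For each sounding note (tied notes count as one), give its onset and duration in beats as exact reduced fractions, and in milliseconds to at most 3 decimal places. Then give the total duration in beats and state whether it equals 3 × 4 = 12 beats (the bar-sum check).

1) 0.0ms=0b +775.862ms=3/2b
2) 775.862ms=3/2b +258.621ms=1/2b
3) 1034.483ms=2b +517.241ms=1b
4) 1551.724ms=3b +517.241ms=1b
5) 2068.966ms=4b +775.862ms=3/2b
6) 2844.828ms=11/2b +775.862ms=3/2b
7) 3620.69ms=7b +103.448ms=1/5b
8) 3724.138ms=36/5b +103.448ms=1/5b
9) 3827.586ms=37/5b +103.448ms=1/5b
10) 3931.034ms=38/5b +103.448ms=1/5b
11) 4034.483ms=39/5b +103.448ms=1/5b
12) 4137.931ms=8b +689.655ms=4/3b
13) 4827.586ms=28/3b +689.655ms=4/3b
14) 5517.241ms=32/3b +689.655ms=4/3b
Σ=12b of 12 (116bpm 4/4) — PASS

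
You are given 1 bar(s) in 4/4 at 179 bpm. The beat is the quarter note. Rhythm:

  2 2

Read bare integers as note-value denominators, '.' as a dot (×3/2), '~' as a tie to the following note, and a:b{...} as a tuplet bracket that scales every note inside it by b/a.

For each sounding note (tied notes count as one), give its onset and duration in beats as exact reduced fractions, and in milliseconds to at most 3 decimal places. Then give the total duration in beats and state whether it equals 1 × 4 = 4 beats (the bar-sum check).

1) 0.0ms=0b +670.391ms=2b
2) 670.391ms=2b +670.391ms=2b
Σ=4b of 4 (179bpm 4/4) — PASS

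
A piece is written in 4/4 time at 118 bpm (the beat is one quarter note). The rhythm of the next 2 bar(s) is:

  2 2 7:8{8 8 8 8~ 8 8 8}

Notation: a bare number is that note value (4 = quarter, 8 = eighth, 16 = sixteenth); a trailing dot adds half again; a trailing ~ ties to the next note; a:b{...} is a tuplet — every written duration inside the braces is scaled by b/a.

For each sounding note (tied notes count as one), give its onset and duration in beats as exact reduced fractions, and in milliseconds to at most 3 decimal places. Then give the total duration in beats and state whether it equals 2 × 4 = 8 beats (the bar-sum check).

1) 0.0ms=0b +1016.949ms=2b
2) 1016.949ms=2b +1016.949ms=2b
3) 2033.898ms=4b +290.557ms=4/7b
4) 2324.455ms=32/7b +290.557ms=4/7b
5) 2615.012ms=36/7b +290.557ms=4/7b
6) 2905.569ms=40/7b +581.114ms=8/7b
7) 3486.683ms=48/7b +290.557ms=4/7b
8) 3777.24ms=52/7b +290.557ms=4/7b
Σ=8b of 8 (118bpm 4/4) — PASS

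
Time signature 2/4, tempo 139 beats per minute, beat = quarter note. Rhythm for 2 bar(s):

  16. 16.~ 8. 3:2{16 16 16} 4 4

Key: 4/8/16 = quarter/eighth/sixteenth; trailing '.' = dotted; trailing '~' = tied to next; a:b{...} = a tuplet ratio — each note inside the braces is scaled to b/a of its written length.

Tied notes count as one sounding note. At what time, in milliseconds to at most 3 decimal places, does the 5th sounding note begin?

1. 0.0ms @ 0 + 161.871ms (3/8)
2. 161.871ms @ 3/8 + 485.612ms (9/8)
3. 647.482ms @ 3/2 + 71.942ms (1/6)
4. 719.424ms @ 5/3 + 71.942ms (1/6)
5. 791.367ms @ 11/6 + 71.942ms (1/6)
6. 863.309ms @ 2 + 431.655ms (1)
7. 1294.964ms @ 3 + 431.655ms (1)

note 5 onset = 11/6b = 791.367ms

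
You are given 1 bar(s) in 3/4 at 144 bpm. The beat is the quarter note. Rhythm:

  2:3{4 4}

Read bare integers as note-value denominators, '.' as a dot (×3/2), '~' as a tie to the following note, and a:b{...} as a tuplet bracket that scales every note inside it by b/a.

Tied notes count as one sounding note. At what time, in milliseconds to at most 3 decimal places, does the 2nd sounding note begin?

1. 0.0ms @ 0 + 625.0ms (3/2)
2. 625.0ms @ 3/2 + 625.0ms (3/2)

note 2 onset = 3/2b = 625.0ms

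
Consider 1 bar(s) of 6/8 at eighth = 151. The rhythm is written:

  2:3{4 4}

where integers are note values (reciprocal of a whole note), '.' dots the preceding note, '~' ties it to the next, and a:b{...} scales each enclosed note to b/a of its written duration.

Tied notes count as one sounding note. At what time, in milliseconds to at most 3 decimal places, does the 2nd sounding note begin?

note 2 onset = 3b = 1192.053ms

1. 0.0ms @ 0 + 1192.053ms (3)
2. 1192.053ms @ 3 + 1192.053ms (3)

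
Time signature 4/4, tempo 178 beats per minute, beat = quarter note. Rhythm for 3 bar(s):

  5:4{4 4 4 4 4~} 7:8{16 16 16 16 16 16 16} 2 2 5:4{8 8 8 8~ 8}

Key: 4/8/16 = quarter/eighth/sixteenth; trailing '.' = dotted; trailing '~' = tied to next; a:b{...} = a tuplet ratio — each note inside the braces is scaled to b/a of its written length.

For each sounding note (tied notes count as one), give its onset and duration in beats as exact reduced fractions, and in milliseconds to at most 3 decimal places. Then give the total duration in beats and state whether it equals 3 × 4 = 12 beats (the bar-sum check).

1) 0.0ms=0b +269.663ms=4/5b
2) 269.663ms=4/5b +269.663ms=4/5b
3) 539.326ms=8/5b +269.663ms=4/5b
4) 808.989ms=12/5b +269.663ms=4/5b
5) 1078.652ms=16/5b +365.971ms=38/35b
6) 1444.623ms=30/7b +96.308ms=2/7b
7) 1540.931ms=32/7b +96.308ms=2/7b
8) 1637.239ms=34/7b +96.308ms=2/7b
9) 1733.547ms=36/7b +96.308ms=2/7b
10) 1829.856ms=38/7b +96.308ms=2/7b
11) 1926.164ms=40/7b +96.308ms=2/7b
12) 2022.472ms=6b +674.157ms=2b
13) 2696.629ms=8b +674.157ms=2b
14) 3370.787ms=10b +134.831ms=2/5b
15) 3505.618ms=52/5b +134.831ms=2/5b
16) 3640.449ms=54/5b +134.831ms=2/5b
17) 3775.281ms=56/5b +269.663ms=4/5b
Σ=12b of 12 (178bpm 4/4) — PASS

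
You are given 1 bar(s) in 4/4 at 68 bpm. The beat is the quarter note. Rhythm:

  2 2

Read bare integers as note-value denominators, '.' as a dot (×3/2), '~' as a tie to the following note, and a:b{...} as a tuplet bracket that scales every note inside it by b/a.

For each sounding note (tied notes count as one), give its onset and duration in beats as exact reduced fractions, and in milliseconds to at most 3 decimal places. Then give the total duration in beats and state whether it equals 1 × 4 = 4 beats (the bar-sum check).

1) 0.0ms=0b +1764.706ms=2b
2) 1764.706ms=2b +1764.706ms=2b
Σ=4b of 4 (68bpm 4/4) — PASS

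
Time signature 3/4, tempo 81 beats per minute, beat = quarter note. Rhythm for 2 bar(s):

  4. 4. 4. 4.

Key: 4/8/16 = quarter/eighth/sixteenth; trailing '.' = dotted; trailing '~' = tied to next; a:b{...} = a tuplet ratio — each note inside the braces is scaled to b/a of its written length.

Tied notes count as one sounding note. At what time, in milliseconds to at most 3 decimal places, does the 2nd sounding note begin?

note 2 onset = 3/2b = 1111.111ms

1. 0.0ms @ 0 + 1111.111ms (3/2)
2. 1111.111ms @ 3/2 + 1111.111ms (3/2)
3. 2222.222ms @ 3 + 1111.111ms (3/2)
4. 3333.333ms @ 9/2 + 1111.111ms (3/2)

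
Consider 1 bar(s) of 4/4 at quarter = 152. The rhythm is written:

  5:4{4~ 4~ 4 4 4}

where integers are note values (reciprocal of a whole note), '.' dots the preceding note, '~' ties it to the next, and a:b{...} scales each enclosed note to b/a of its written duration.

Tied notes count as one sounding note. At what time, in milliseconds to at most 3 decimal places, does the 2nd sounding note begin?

note 2 onset = 12/5b = 947.368ms

1. 0.0ms @ 0 + 947.368ms (12/5)
2. 947.368ms @ 12/5 + 315.789ms (4/5)
3. 1263.158ms @ 16/5 + 315.789ms (4/5)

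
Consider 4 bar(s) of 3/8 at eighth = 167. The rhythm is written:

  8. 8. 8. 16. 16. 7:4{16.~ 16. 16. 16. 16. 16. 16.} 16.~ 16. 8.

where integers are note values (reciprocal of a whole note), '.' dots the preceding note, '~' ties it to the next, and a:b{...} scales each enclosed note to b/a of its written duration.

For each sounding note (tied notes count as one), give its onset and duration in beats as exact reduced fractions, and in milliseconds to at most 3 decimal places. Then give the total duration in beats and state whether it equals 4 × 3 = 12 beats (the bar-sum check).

1) 0.0ms=0b +538.922ms=3/2b
2) 538.922ms=3/2b +538.922ms=3/2b
3) 1077.844ms=3b +538.922ms=3/2b
4) 1616.766ms=9/2b +269.461ms=3/4b
5) 1886.228ms=21/4b +269.461ms=3/4b
6) 2155.689ms=6b +307.956ms=6/7b
7) 2463.644ms=48/7b +153.978ms=3/7b
8) 2617.622ms=51/7b +153.978ms=3/7b
9) 2771.6ms=54/7b +153.978ms=3/7b
10) 2925.577ms=57/7b +153.978ms=3/7b
11) 3079.555ms=60/7b +153.978ms=3/7b
12) 3233.533ms=9b +538.922ms=3/2b
13) 3772.455ms=21/2b +538.922ms=3/2b
Σ=12b of 12 (167bpm 3/8) — PASS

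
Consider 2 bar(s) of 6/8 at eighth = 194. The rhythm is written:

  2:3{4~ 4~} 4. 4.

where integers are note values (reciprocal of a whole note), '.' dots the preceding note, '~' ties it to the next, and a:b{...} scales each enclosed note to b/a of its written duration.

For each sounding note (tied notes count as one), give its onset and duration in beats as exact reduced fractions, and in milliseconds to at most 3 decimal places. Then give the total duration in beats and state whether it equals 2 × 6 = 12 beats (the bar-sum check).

1) 0.0ms=0b +2783.505ms=9b
2) 2783.505ms=9b +927.835ms=3b
Σ=12b of 12 (194bpm 6/8) — PASS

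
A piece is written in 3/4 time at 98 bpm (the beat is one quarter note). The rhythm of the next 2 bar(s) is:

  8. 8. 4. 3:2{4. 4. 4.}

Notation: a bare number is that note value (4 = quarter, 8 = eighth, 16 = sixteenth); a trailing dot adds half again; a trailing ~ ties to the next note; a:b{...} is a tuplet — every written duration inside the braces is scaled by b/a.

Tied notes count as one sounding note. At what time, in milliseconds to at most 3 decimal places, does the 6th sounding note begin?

note 6 onset = 5b = 3061.224ms

1. 0.0ms @ 0 + 459.184ms (3/4)
2. 459.184ms @ 3/4 + 459.184ms (3/4)
3. 918.367ms @ 3/2 + 918.367ms (3/2)
4. 1836.735ms @ 3 + 612.245ms (1)
5. 2448.98ms @ 4 + 612.245ms (1)
6. 3061.224ms @ 5 + 612.245ms (1)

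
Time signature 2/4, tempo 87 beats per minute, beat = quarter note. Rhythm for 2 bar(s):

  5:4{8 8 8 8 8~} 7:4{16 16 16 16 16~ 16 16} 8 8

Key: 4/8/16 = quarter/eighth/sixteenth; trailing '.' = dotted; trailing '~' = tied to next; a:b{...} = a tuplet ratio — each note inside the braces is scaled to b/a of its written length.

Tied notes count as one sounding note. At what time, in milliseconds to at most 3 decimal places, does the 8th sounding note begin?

note 8 onset = 17/7b = 1674.877ms

1. 0.0ms @ 0 + 275.862ms (2/5)
2. 275.862ms @ 2/5 + 275.862ms (2/5)
3. 551.724ms @ 4/5 + 275.862ms (2/5)
4. 827.586ms @ 6/5 + 275.862ms (2/5)
5. 1103.448ms @ 8/5 + 374.384ms (19/35)
6. 1477.833ms @ 15/7 + 98.522ms (1/7)
7. 1576.355ms @ 16/7 + 98.522ms (1/7)
8. 1674.877ms @ 17/7 + 98.522ms (1/7)
9. 1773.399ms @ 18/7 + 197.044ms (2/7)
10. 1970.443ms @ 20/7 + 98.522ms (1/7)
11. 2068.966ms @ 3 + 344.828ms (1/2)
12. 2413.793ms @ 7/2 + 344.828ms (1/2)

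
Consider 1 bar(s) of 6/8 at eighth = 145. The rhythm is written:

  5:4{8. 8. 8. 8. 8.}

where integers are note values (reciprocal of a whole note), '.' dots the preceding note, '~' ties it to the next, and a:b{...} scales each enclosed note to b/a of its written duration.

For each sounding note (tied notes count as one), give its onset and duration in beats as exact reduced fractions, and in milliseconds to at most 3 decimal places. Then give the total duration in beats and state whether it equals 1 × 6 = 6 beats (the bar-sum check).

1) 0.0ms=0b +496.552ms=6/5b
2) 496.552ms=6/5b +496.552ms=6/5b
3) 993.103ms=12/5b +496.552ms=6/5b
4) 1489.655ms=18/5b +496.552ms=6/5b
5) 1986.207ms=24/5b +496.552ms=6/5b
Σ=6b of 6 (145bpm 6/8) — PASS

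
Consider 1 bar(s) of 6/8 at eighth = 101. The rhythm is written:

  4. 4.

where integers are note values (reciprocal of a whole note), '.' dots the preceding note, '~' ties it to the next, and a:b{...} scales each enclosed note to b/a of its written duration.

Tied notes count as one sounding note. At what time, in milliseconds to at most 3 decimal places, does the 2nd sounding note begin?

1. 0.0ms @ 0 + 1782.178ms (3)
2. 1782.178ms @ 3 + 1782.178ms (3)

note 2 onset = 3b = 1782.178ms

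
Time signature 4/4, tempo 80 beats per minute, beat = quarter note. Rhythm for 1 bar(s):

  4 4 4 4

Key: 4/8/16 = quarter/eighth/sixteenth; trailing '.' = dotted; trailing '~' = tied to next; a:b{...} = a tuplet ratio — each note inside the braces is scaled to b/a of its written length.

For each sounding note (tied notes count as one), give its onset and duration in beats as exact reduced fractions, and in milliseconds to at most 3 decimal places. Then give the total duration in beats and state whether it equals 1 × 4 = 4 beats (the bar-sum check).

1) 0.0ms=0b +750.0ms=1b
2) 750.0ms=1b +750.0ms=1b
3) 1500.0ms=2b +750.0ms=1b
4) 2250.0ms=3b +750.0ms=1b
Σ=4b of 4 (80bpm 4/4) — PASS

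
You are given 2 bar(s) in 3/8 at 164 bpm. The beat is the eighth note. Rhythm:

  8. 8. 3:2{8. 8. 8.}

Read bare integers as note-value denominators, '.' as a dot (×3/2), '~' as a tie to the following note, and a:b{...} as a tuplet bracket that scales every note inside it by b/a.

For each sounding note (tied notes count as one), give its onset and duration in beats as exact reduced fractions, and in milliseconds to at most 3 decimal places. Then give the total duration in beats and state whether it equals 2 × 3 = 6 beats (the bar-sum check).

1) 0.0ms=0b +548.78ms=3/2b
2) 548.78ms=3/2b +548.78ms=3/2b
3) 1097.561ms=3b +365.854ms=1b
4) 1463.415ms=4b +365.854ms=1b
5) 1829.268ms=5b +365.854ms=1b
Σ=6b of 6 (164bpm 3/8) — PASS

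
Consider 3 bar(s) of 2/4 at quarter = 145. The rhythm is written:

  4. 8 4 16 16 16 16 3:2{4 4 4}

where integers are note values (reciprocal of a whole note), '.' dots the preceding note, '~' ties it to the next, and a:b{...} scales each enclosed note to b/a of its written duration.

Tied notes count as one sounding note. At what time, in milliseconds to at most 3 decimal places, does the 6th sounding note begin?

1. 0.0ms @ 0 + 620.69ms (3/2)
2. 620.69ms @ 3/2 + 206.897ms (1/2)
3. 827.586ms @ 2 + 413.793ms (1)
4. 1241.379ms @ 3 + 103.448ms (1/4)
5. 1344.828ms @ 13/4 + 103.448ms (1/4)
6. 1448.276ms @ 7/2 + 103.448ms (1/4)
7. 1551.724ms @ 15/4 + 103.448ms (1/4)
8. 1655.172ms @ 4 + 275.862ms (2/3)
9. 1931.034ms @ 14/3 + 275.862ms (2/3)
10. 2206.897ms @ 16/3 + 275.862ms (2/3)

note 6 onset = 7/2b = 1448.276ms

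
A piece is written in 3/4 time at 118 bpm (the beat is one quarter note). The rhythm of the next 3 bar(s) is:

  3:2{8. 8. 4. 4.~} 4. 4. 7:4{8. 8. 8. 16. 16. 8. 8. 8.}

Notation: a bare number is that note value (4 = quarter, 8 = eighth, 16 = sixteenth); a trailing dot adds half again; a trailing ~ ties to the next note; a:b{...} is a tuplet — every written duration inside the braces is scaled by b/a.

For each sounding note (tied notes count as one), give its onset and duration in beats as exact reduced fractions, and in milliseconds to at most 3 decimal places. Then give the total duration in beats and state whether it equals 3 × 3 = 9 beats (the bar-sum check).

1) 0.0ms=0b +254.237ms=1/2b
2) 254.237ms=1/2b +254.237ms=1/2b
3) 508.475ms=1b +508.475ms=1b
4) 1016.949ms=2b +1271.186ms=5/2b
5) 2288.136ms=9/2b +762.712ms=3/2b
6) 3050.847ms=6b +217.918ms=3/7b
7) 3268.765ms=45/7b +217.918ms=3/7b
8) 3486.683ms=48/7b +217.918ms=3/7b
9) 3704.6ms=51/7b +108.959ms=3/14b
10) 3813.559ms=15/2b +108.959ms=3/14b
11) 3922.518ms=54/7b +217.918ms=3/7b
12) 4140.436ms=57/7b +217.918ms=3/7b
13) 4358.354ms=60/7b +217.918ms=3/7b
Σ=9b of 9 (118bpm 3/4) — PASS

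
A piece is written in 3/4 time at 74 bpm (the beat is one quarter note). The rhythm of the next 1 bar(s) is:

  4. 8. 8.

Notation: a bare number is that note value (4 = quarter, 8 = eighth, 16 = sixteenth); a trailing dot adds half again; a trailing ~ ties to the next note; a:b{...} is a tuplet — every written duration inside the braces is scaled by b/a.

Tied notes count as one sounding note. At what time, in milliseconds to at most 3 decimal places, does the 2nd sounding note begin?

note 2 onset = 3/2b = 1216.216ms

1. 0.0ms @ 0 + 1216.216ms (3/2)
2. 1216.216ms @ 3/2 + 608.108ms (3/4)
3. 1824.324ms @ 9/4 + 608.108ms (3/4)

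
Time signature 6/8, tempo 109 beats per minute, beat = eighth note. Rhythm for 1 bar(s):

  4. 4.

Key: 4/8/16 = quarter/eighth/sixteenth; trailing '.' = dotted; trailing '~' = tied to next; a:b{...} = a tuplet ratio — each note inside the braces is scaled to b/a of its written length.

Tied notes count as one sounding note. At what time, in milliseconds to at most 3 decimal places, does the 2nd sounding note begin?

1. 0.0ms @ 0 + 1651.376ms (3)
2. 1651.376ms @ 3 + 1651.376ms (3)

note 2 onset = 3b = 1651.376ms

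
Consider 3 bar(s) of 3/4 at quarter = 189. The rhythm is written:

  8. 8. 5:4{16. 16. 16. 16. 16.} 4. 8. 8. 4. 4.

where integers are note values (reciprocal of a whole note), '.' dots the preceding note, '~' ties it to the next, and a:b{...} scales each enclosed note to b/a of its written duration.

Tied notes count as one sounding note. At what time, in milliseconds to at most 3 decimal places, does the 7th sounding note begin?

1. 0.0ms @ 0 + 238.095ms (3/4)
2. 238.095ms @ 3/4 + 238.095ms (3/4)
3. 476.19ms @ 3/2 + 95.238ms (3/10)
4. 571.429ms @ 9/5 + 95.238ms (3/10)
5. 666.667ms @ 21/10 + 95.238ms (3/10)
6. 761.905ms @ 12/5 + 95.238ms (3/10)
7. 857.143ms @ 27/10 + 95.238ms (3/10)
8. 952.381ms @ 3 + 476.19ms (3/2)
9. 1428.571ms @ 9/2 + 238.095ms (3/4)
10. 1666.667ms @ 21/4 + 238.095ms (3/4)
11. 1904.762ms @ 6 + 476.19ms (3/2)
12. 2380.952ms @ 15/2 + 476.19ms (3/2)

note 7 onset = 27/10b = 857.143ms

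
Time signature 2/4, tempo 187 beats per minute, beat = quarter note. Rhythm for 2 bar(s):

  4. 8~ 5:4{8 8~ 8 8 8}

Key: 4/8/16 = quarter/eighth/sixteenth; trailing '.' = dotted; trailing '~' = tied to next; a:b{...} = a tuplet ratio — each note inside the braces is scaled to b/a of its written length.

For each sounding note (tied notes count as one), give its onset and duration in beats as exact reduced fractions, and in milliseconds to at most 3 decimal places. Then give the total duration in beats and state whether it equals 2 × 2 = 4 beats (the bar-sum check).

1) 0.0ms=0b +481.283ms=3/2b
2) 481.283ms=3/2b +288.77ms=9/10b
3) 770.053ms=12/5b +256.684ms=4/5b
4) 1026.738ms=16/5b +128.342ms=2/5b
5) 1155.08ms=18/5b +128.342ms=2/5b
Σ=4b of 4 (187bpm 2/4) — PASS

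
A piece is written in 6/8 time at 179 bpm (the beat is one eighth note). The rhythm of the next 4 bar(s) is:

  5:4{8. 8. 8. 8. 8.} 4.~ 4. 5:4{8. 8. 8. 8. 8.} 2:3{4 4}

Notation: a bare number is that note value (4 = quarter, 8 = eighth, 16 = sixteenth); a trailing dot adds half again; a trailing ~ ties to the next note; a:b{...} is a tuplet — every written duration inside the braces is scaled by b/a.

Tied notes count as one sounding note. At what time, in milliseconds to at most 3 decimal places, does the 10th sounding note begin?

note 10 onset = 78/5b = 5229.05ms

1. 0.0ms @ 0 + 402.235ms (6/5)
2. 402.235ms @ 6/5 + 402.235ms (6/5)
3. 804.469ms @ 12/5 + 402.235ms (6/5)
4. 1206.704ms @ 18/5 + 402.235ms (6/5)
5. 1608.939ms @ 24/5 + 402.235ms (6/5)
6. 2011.173ms @ 6 + 2011.173ms (6)
7. 4022.346ms @ 12 + 402.235ms (6/5)
8. 4424.581ms @ 66/5 + 402.235ms (6/5)
9. 4826.816ms @ 72/5 + 402.235ms (6/5)
10. 5229.05ms @ 78/5 + 402.235ms (6/5)
11. 5631.285ms @ 84/5 + 402.235ms (6/5)
12. 6033.52ms @ 18 + 1005.587ms (3)
13. 7039.106ms @ 21 + 1005.587ms (3)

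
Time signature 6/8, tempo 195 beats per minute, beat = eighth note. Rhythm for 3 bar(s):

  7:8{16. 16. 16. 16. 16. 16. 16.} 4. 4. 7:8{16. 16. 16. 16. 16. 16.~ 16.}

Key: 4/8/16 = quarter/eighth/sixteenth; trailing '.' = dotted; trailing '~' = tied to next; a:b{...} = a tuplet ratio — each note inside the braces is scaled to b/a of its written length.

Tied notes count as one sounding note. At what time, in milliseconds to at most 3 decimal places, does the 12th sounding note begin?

note 12 onset = 96/7b = 4219.78ms

1. 0.0ms @ 0 + 263.736ms (6/7)
2. 263.736ms @ 6/7 + 263.736ms (6/7)
3. 527.473ms @ 12/7 + 263.736ms (6/7)
4. 791.209ms @ 18/7 + 263.736ms (6/7)
5. 1054.945ms @ 24/7 + 263.736ms (6/7)
6. 1318.681ms @ 30/7 + 263.736ms (6/7)
7. 1582.418ms @ 36/7 + 263.736ms (6/7)
8. 1846.154ms @ 6 + 923.077ms (3)
9. 2769.231ms @ 9 + 923.077ms (3)
10. 3692.308ms @ 12 + 263.736ms (6/7)
11. 3956.044ms @ 90/7 + 263.736ms (6/7)
12. 4219.78ms @ 96/7 + 263.736ms (6/7)
13. 4483.516ms @ 102/7 + 263.736ms (6/7)
14. 4747.253ms @ 108/7 + 263.736ms (6/7)
15. 5010.989ms @ 114/7 + 527.473ms (12/7)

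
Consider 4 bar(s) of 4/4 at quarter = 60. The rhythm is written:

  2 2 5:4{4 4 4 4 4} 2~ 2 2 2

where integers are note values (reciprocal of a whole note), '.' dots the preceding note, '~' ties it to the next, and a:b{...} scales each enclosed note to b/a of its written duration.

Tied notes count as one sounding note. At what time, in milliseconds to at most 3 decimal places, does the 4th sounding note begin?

1. 0.0ms @ 0 + 2000.0ms (2)
2. 2000.0ms @ 2 + 2000.0ms (2)
3. 4000.0ms @ 4 + 800.0ms (4/5)
4. 4800.0ms @ 24/5 + 800.0ms (4/5)
5. 5600.0ms @ 28/5 + 800.0ms (4/5)
6. 6400.0ms @ 32/5 + 800.0ms (4/5)
7. 7200.0ms @ 36/5 + 800.0ms (4/5)
8. 8000.0ms @ 8 + 4000.0ms (4)
9. 12000.0ms @ 12 + 2000.0ms (2)
10. 14000.0ms @ 14 + 2000.0ms (2)

note 4 onset = 24/5b = 4800.0ms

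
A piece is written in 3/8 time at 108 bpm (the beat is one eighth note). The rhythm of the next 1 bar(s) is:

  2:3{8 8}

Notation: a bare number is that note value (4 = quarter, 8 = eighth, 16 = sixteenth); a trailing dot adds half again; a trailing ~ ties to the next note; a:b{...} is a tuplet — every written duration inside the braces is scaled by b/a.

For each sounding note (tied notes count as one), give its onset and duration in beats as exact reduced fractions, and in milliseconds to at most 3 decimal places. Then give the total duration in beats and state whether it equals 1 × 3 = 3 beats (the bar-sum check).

1) 0.0ms=0b +833.333ms=3/2b
2) 833.333ms=3/2b +833.333ms=3/2b
Σ=3b of 3 (108bpm 3/8) — PASS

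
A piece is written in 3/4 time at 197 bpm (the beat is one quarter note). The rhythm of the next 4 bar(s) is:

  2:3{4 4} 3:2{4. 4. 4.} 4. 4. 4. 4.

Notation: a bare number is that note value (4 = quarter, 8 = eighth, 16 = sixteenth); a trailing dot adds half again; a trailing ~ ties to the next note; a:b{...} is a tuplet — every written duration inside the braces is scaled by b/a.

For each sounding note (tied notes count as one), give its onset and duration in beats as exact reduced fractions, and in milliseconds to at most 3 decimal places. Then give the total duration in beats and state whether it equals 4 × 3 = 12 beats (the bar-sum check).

1) 0.0ms=0b +456.853ms=3/2b
2) 456.853ms=3/2b +456.853ms=3/2b
3) 913.706ms=3b +304.569ms=1b
4) 1218.274ms=4b +304.569ms=1b
5) 1522.843ms=5b +304.569ms=1b
6) 1827.411ms=6b +456.853ms=3/2b
7) 2284.264ms=15/2b +456.853ms=3/2b
8) 2741.117ms=9b +456.853ms=3/2b
9) 3197.97ms=21/2b +456.853ms=3/2b
Σ=12b of 12 (197bpm 3/4) — PASS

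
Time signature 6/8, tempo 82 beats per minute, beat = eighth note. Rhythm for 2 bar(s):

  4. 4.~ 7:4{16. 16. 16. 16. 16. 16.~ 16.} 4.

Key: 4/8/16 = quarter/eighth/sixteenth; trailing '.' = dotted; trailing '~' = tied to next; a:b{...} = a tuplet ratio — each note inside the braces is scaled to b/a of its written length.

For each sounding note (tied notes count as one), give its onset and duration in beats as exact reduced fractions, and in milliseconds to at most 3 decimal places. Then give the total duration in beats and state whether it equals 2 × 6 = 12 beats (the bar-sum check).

1) 0.0ms=0b +2195.122ms=3b
2) 2195.122ms=3b +2508.711ms=24/7b
3) 4703.833ms=45/7b +313.589ms=3/7b
4) 5017.422ms=48/7b +313.589ms=3/7b
5) 5331.01ms=51/7b +313.589ms=3/7b
6) 5644.599ms=54/7b +313.589ms=3/7b
7) 5958.188ms=57/7b +627.178ms=6/7b
8) 6585.366ms=9b +2195.122ms=3b
Σ=12b of 12 (82bpm 6/8) — PASS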